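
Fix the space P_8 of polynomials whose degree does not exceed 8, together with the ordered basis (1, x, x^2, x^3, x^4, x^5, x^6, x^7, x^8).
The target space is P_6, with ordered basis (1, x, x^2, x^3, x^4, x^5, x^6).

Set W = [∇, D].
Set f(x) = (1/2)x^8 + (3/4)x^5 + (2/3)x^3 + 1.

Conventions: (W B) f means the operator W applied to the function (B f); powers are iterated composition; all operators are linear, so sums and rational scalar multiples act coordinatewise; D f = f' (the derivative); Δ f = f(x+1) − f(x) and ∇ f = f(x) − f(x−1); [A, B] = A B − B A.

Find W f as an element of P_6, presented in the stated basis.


g(x) = 0

D f = 4x^7 + (15/4)x^4 + 2x^2
∇ D f = 28x^6 - 84x^5 + 140x^4 - 125x^3 + (123/2)x^2 - 9x - 7/4
∇ f = 4x^7 - 14x^6 + 28x^5 - (125/4)x^4 + (41/2)x^3 - (9/2)x^2 - (7/4)x + 11/12
D ∇ f = 28x^6 - 84x^5 + 140x^4 - 125x^3 + (123/2)x^2 - 9x - 7/4
[∇, D] f = 0


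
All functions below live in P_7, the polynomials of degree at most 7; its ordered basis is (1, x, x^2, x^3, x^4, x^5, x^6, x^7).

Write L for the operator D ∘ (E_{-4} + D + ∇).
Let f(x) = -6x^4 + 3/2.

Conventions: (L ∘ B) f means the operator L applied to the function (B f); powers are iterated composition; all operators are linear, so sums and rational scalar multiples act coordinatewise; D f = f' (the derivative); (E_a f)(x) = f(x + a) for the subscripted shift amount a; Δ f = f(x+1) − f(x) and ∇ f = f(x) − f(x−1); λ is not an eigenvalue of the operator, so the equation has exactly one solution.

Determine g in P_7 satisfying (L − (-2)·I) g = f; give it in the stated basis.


g(x) = -3x^4 + 6x^3 - 45x^2 + 351x - 3111/4

write g with unknown coordinates in the stated basis and equate coefficients in (L − (-2)·I) g = f
solving from the highest basis element down gives g = -3x^4 + 6x^3 - 45x^2 + 351x - 3111/4
check: L g = -12x^3 + 90x^2 - 702x + 1557
so L g − (-2)·g = -6x^4 + 3/2 = f ✓


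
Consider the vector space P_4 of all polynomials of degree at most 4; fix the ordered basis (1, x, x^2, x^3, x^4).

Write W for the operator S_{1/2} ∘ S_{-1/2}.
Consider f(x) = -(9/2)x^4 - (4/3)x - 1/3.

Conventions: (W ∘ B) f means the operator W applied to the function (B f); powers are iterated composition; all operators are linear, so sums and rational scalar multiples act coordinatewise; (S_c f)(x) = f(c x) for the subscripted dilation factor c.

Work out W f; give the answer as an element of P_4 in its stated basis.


g(x) = -(9/512)x^4 + (1/3)x - 1/3

S_{-1/2} f = -(9/32)x^4 + (2/3)x - 1/3
S_{1/2} S_{-1/2} f = -(9/512)x^4 + (1/3)x - 1/3


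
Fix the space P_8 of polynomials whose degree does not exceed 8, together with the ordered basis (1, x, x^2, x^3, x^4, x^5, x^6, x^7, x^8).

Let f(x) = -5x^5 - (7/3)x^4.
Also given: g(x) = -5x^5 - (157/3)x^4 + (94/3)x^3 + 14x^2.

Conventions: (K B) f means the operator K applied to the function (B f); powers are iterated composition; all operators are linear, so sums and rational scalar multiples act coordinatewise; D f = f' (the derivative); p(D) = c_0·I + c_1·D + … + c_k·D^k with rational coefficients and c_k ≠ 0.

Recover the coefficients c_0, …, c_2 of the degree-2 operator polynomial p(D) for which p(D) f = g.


D^0 f = -5x^5 - (7/3)x^4
D^1 f = -25x^4 - (28/3)x^3
D^2 f = -100x^3 - 28x^2
matching coefficients of g against c_0 f + c_1 Df + … from the top degree down determines the c_i
solution: c_0 = 1, c_1 = 2, c_2 = -1/2

p(D) = I + 2·D − (1/2)·D^2, i.e. c_0 = 1, c_1 = 2, c_2 = -1/2


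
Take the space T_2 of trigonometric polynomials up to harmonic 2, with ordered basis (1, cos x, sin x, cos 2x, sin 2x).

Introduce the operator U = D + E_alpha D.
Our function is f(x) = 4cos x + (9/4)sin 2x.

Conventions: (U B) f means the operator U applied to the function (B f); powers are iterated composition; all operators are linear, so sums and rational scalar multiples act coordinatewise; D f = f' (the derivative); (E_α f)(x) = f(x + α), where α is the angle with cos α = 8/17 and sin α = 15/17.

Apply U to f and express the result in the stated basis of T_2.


D f = -4sin x + (9/2)cos 2x
D f = -4sin x + (9/2)cos 2x
E_alpha D f = -(60/17)cos x - (32/17)sin x - (1449/578)cos 2x - (1080/289)sin 2x
(D + E_alpha D) f = -(60/17)cos x - (100/17)sin x + (576/289)cos 2x - (1080/289)sin 2x

the result is g(x) = -(60/17)cos x - (100/17)sin x + (576/289)cos 2x - (1080/289)sin 2x


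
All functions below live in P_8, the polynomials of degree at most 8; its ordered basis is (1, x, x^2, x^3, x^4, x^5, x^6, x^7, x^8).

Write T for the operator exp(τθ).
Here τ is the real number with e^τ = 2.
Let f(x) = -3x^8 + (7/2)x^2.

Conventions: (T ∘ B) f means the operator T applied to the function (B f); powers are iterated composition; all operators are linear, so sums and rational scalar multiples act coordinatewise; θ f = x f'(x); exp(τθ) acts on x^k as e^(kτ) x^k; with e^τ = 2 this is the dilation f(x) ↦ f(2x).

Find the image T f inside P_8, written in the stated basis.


exp(τθ) x^k = e^(kτ) x^k; with e^τ = 2 this sends x^k to 2^k x^k
x^2 ↦ 4 x^2
x^8 ↦ 256 x^8
applying this coordinatewise to f: exp(τθ) f = -768x^8 + 14x^2

the result is g(x) = -768x^8 + 14x^2


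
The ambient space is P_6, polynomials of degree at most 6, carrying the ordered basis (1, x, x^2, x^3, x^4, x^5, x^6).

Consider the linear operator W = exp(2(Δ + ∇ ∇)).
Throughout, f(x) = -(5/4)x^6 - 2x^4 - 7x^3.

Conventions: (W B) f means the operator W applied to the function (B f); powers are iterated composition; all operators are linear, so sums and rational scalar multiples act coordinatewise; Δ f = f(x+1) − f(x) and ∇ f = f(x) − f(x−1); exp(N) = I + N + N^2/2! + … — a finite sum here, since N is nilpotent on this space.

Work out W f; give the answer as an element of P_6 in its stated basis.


order-1 term: -15x^5 - (225/2)x^4 + 234x^3 - (1353/2)x^2 + 389x - 295/2
order-2 term: -75x^4 - 900x^3 - 573x^2 + 1878x - 4063
order-3 term: -200x^3 - 2700x^2 - 5164x + 2356
order-4 term: -300x^2 - 3600x - 6132
order-5 term: -240x - 1800
order-6 term: -80
the series for exp(2(Δ + ∇ ∇)) f terminates at order 6
exp(2(Δ + ∇ ∇)) f = -(5/4)x^6 - 15x^5 - (379/2)x^4 - 873x^3 - (8499/2)x^2 - 6737x - 19733/2

g(x) = -(5/4)x^6 - 15x^5 - (379/2)x^4 - 873x^3 - (8499/2)x^2 - 6737x - 19733/2


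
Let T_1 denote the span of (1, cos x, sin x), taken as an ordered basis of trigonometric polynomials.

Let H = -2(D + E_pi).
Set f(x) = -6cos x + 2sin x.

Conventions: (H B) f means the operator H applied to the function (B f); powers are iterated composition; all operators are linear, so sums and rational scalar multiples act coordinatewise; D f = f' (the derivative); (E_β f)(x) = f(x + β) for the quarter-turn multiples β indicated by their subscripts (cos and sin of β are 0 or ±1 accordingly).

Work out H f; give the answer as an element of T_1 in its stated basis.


D f = 2cos x + 6sin x
E_pi f = 6cos x - 2sin x
(D + E_pi) f = 8cos x + 4sin x
(-2(D + E_pi)) f = -16cos x - 8sin x

the image equals g(x) = -16cos x - 8sin x


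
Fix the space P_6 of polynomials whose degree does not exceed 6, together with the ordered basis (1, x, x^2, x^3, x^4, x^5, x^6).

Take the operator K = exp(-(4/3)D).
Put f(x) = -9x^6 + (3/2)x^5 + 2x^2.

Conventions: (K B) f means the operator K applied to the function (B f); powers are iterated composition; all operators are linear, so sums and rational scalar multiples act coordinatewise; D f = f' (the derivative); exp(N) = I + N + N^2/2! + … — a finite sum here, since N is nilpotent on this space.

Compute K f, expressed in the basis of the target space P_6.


order-1 term: 72x^5 - 10x^4 - (16/3)x
order-2 term: -240x^4 + (80/3)x^3 + 32/9
order-3 term: (1280/3)x^3 - (320/9)x^2
order-4 term: -(1280/3)x^2 + (640/27)x
order-5 term: (2048/9)x - 512/81
order-6 term: -4096/81
the series for exp(-(4/3)D) f terminates at order 6
exp(-(4/3)D) f = -9x^6 + (147/2)x^5 - 250x^4 + (1360/3)x^3 - (4142/9)x^2 + (6640/27)x - 160/3

the image equals g(x) = -9x^6 + (147/2)x^5 - 250x^4 + (1360/3)x^3 - (4142/9)x^2 + (6640/27)x - 160/3


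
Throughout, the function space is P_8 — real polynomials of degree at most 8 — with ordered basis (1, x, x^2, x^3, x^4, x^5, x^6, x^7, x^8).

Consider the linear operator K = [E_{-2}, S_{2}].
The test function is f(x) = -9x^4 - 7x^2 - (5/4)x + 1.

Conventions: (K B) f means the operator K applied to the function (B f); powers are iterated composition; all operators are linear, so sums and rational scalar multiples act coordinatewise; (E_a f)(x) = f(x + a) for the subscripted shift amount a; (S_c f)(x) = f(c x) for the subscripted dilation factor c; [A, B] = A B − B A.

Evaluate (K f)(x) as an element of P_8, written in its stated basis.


the result is g(x) = 576x^3 - 2592x^2 + 4088x - 4483/2

S_{2} f = -144x^4 - 28x^2 - (5/2)x + 1
E_{-2} S_{2} f = -144x^4 + 1152x^3 - 3484x^2 + (9435/2)x - 2410
E_{-2} f = -9x^4 + 72x^3 - 223x^2 + (1259/4)x - 337/2
S_{2} E_{-2} f = -144x^4 + 576x^3 - 892x^2 + (1259/2)x - 337/2
[E_{-2}, S_{2}] f = 576x^3 - 2592x^2 + 4088x - 4483/2


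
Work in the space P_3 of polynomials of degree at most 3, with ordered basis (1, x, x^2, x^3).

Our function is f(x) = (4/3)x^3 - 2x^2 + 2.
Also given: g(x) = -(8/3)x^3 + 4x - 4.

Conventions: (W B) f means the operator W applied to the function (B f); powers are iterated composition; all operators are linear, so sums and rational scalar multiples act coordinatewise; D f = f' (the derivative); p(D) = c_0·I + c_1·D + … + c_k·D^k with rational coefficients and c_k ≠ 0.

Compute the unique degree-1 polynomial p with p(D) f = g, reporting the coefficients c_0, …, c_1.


D^0 f = (4/3)x^3 - 2x^2 + 2
D^1 f = 4x^2 - 4x
matching coefficients of g against c_0 f + c_1 Df + … from the top degree down determines the c_i
solution: c_0 = -2, c_1 = -1

c_0 = -2, c_1 = -1


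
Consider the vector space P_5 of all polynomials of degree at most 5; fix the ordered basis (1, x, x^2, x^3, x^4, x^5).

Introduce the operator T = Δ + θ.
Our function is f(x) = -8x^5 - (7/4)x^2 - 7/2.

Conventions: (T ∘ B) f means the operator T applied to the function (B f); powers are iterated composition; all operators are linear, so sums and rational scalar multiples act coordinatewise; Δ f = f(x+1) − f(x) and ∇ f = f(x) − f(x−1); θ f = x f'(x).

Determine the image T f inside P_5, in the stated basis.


Δ f = -40x^4 - 80x^3 - 80x^2 - (87/2)x - 39/4
θ f = -40x^5 - (7/2)x^2
(Δ + θ) f = -40x^5 - 40x^4 - 80x^3 - (167/2)x^2 - (87/2)x - 39/4

g(x) = -40x^5 - 40x^4 - 80x^3 - (167/2)x^2 - (87/2)x - 39/4


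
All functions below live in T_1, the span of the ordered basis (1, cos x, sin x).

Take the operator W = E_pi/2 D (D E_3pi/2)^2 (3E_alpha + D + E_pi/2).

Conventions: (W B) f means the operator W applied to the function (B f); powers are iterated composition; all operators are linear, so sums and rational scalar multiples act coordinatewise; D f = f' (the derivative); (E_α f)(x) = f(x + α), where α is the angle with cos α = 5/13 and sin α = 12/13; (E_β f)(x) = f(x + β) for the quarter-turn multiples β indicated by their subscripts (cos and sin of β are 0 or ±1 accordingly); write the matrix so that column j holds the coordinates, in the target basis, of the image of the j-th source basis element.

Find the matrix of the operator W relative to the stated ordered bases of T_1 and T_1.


image of 1: 0
image of cos x: -(15/13)cos x + (62/13)sin x
image of sin x: -(62/13)cos x - (15/13)sin x
each image's coordinates form column j of the matrix

the matrix is [[0, 0, 0]; [0, -15/13, -62/13]; [0, 62/13, -15/13]] (rows listed top to bottom)


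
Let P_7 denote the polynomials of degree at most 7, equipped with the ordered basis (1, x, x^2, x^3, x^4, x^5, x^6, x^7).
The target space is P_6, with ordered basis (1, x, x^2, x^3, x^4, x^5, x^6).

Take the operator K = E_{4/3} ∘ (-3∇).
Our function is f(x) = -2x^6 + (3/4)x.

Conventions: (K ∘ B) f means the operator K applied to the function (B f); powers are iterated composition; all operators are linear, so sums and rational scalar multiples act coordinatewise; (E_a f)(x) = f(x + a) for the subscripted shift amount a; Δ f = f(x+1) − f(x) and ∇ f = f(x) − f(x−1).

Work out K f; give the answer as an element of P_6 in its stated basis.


g(x) = 36x^5 + 150x^4 + 280x^3 + (850/3)x^2 + (1364/9)x + 3397/108

∇ f = -12x^5 + 30x^4 - 40x^3 + 30x^2 - 12x + 11/4
(-3∇) f = 36x^5 - 90x^4 + 120x^3 - 90x^2 + 36x - 33/4
E_{4/3} (-3∇) f = 36x^5 + 150x^4 + 280x^3 + (850/3)x^2 + (1364/9)x + 3397/108


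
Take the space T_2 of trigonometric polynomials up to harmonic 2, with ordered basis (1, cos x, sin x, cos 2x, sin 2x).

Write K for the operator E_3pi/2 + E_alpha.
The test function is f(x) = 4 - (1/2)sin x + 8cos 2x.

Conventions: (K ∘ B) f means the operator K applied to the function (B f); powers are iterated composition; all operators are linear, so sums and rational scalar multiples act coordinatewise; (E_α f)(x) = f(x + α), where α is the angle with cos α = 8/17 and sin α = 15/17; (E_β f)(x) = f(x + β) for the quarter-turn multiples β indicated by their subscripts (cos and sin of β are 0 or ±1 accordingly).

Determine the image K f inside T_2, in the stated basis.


E_3pi/2 f = 4 + (1/2)cos x - 8cos 2x
E_alpha f = 4 - (15/34)cos x - (4/17)sin x - (1288/289)cos 2x - (1920/289)sin 2x
(E_3pi/2 + E_alpha) f = 8 + (1/17)cos x - (4/17)sin x - (3600/289)cos 2x - (1920/289)sin 2x

the image equals g(x) = 8 + (1/17)cos x - (4/17)sin x - (3600/289)cos 2x - (1920/289)sin 2x


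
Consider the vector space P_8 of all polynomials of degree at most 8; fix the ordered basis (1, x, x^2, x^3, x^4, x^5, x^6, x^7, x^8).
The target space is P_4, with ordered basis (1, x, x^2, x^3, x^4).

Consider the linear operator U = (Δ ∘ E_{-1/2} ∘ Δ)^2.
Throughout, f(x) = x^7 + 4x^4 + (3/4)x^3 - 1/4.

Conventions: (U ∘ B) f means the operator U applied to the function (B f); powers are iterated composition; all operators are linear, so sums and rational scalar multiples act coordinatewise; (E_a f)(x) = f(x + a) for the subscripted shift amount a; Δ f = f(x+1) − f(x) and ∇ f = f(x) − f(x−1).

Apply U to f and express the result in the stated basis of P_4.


the image equals g(x) = 840x^3 + 2520x^2 + 3360x + 1776

Δ f = 7x^6 + 21x^5 + 35x^4 + 51x^3 + (189/4)x^2 + (101/4)x + 23/4
E_{-1/2} Δ f = 7x^6 + (35/4)x^4 + 16x^3 + (57/16)x^2 + 4x + 13/64
Δ E_{-1/2} Δ f = 42x^5 + 105x^4 + 175x^3 + (411/2)x^2 + (1057/8)x + 629/16
Δ (Δ ∘ E_{-1/2} ∘ Δ) f = 210x^4 + 840x^3 + 1575x^2 + 1566x + 5277/8
E_{-1/2} Δ (Δ ∘ E_{-1/2} ∘ Δ) f = 210x^4 + 420x^3 + 630x^2 + 516x + 357/2
Δ E_{-1/2} Δ (Δ ∘ E_{-1/2} ∘ Δ) f = 840x^3 + 2520x^2 + 3360x + 1776


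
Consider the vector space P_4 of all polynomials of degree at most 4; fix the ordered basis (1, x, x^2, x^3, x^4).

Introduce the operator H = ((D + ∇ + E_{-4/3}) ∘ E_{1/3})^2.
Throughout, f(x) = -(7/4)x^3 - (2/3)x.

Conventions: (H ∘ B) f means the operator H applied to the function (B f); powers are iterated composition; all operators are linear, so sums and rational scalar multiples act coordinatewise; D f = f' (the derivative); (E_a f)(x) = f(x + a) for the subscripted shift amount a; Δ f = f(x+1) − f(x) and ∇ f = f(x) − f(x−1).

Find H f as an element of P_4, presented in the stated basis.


E_{1/3} f = -(7/4)x^3 - (7/4)x^2 - (5/4)x - 31/108
D E_{1/3} f = -(21/4)x^2 - (7/2)x - 5/4
∇ E_{1/3} f = -(21/4)x^2 + (7/4)x - 5/4
E_{-4/3} E_{1/3} f = -(7/4)x^3 + (21/4)x^2 - (71/12)x + 29/12
(D + ∇ + E_{-4/3}) E_{1/3} f = -(7/4)x^3 - (21/4)x^2 - (23/3)x - 1/12
E_{1/3} ((D + ∇ + E_{-4/3}) ∘ E_{1/3}) f = -(7/4)x^3 - 7x^2 - (47/4)x - 355/108
D E_{1/3} ((D + ∇ + E_{-4/3}) ∘ E_{1/3}) f = -(21/4)x^2 - 14x - 47/4
∇ E_{1/3} ((D + ∇ + E_{-4/3}) ∘ E_{1/3}) f = -(21/4)x^2 - (35/4)x - 13/2
E_{-4/3} E_{1/3} ((D + ∇ + E_{-4/3}) ∘ E_{1/3}) f = -(7/4)x^3 - (29/12)x + 49/12
(D + ∇ + E_{-4/3}) E_{1/3} ((D + ∇ + E_{-4/3}) ∘ E_{1/3}) f = -(7/4)x^3 - (21/2)x^2 - (151/6)x - 85/6

the result is g(x) = -(7/4)x^3 - (21/2)x^2 - (151/6)x - 85/6


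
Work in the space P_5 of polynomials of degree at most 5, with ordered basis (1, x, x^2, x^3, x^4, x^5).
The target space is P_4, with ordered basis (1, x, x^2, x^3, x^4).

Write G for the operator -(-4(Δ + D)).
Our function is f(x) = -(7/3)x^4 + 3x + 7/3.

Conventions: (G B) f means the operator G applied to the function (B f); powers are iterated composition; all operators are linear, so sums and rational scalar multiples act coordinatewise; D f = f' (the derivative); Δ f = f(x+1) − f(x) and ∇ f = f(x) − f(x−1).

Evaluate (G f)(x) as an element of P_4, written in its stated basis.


the image equals g(x) = -(224/3)x^3 - 56x^2 - (112/3)x + 44/3

Δ f = -(28/3)x^3 - 14x^2 - (28/3)x + 2/3
D f = -(28/3)x^3 + 3
(Δ + D) f = -(56/3)x^3 - 14x^2 - (28/3)x + 11/3
(-4(Δ + D)) f = (224/3)x^3 + 56x^2 + (112/3)x - 44/3
(-(-4(Δ + D))) f = -(224/3)x^3 - 56x^2 - (112/3)x + 44/3


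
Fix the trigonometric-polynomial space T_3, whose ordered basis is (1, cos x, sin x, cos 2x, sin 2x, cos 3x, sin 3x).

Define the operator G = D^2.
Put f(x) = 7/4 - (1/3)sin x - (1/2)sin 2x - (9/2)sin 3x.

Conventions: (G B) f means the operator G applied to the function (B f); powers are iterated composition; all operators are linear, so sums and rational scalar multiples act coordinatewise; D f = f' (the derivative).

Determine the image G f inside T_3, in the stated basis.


the image equals g(x) = (1/3)sin x + 2sin 2x + (81/2)sin 3x

D f = -(1/3)cos x - cos 2x - (27/2)cos 3x
D D f = (1/3)sin x + 2sin 2x + (81/2)sin 3x


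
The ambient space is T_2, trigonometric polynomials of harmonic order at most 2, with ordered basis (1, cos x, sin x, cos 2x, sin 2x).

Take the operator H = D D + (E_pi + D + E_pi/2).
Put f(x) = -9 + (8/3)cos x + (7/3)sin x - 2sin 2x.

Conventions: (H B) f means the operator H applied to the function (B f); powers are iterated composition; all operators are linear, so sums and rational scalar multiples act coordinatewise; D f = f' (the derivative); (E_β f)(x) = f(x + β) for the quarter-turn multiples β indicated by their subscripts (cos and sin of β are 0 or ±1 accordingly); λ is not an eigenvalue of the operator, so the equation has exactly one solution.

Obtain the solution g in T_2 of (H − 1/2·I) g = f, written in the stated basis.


write g with unknown coordinates in the stated basis and equate coefficients in (H − 1/2·I) g = f
solving from the highest basis element down gives g = -6 - (136/123)cos x - (2/41)sin x + (16/97)cos 2x + (36/97)sin 2x
check: H g = -12 + (260/123)cos x + (284/123)sin x + (8/97)cos 2x - (176/97)sin 2x
so H g − 1/2·g = -9 + (8/3)cos x + (7/3)sin x - 2sin 2x = f ✓

g(x) = -6 - (136/123)cos x - (2/41)sin x + (16/97)cos 2x + (36/97)sin 2x


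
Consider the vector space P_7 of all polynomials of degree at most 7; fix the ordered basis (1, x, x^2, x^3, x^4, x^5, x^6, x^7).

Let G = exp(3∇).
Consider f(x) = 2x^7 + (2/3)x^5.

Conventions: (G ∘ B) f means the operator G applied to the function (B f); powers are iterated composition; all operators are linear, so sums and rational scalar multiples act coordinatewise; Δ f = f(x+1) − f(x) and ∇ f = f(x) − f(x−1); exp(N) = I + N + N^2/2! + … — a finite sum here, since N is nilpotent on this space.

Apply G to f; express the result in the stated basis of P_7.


order-1 term: 42x^6 - 126x^5 + 220x^4 - 230x^3 + 146x^2 - 52x + 8
order-2 term: 378x^5 - 1890x^4 + 4470x^3 - 5850x^2 + 4116x - 1224
order-3 term: 1890x^4 - 11340x^3 + 28530x^2 - 34560x + 16704
order-4 term: 5670x^3 - 34020x^2 + 73980x - 57240
order-5 term: 10206x^2 - 51030x + 68202
order-6 term: 10206x - 30618
order-7 term: 4374
the series for exp(3∇) f terminates at order 7
exp(3∇) f = 2x^7 + 42x^6 + (758/3)x^5 + 220x^4 - 1430x^3 - 988x^2 + 2660x + 206

the result is g(x) = 2x^7 + 42x^6 + (758/3)x^5 + 220x^4 - 1430x^3 - 988x^2 + 2660x + 206


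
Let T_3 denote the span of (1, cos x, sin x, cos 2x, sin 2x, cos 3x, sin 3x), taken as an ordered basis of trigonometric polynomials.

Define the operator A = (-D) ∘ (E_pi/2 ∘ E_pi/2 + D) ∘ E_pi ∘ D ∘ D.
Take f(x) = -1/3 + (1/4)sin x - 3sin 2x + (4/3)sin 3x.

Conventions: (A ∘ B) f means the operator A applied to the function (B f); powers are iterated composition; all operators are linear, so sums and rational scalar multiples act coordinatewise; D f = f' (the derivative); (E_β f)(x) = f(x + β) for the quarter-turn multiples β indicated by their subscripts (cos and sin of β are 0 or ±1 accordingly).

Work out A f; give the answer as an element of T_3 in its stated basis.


g(x) = (1/4)cos x + (1/4)sin x - 24cos 2x + 48sin 2x + 36cos 3x + 108sin 3x

D f = (1/4)cos x - 6cos 2x + 4cos 3x
D D f = -(1/4)sin x + 12sin 2x - 12sin 3x
E_pi (D ∘ D) f = (1/4)sin x + 12sin 2x + 12sin 3x
E_pi/2 E_pi (D ∘ D) f = (1/4)cos x - 12sin 2x - 12cos 3x
E_pi/2 E_pi/2 E_pi (D ∘ D) f = -(1/4)sin x + 12sin 2x - 12sin 3x
D E_pi (D ∘ D) f = (1/4)cos x + 24cos 2x + 36cos 3x
(E_pi/2 ∘ E_pi/2 + D) E_pi (D ∘ D) f = (1/4)cos x - (1/4)sin x + 24cos 2x + 12sin 2x + 36cos 3x - 12sin 3x
D ((E_pi/2 ∘ E_pi/2 + D) ∘ E_pi) (D ∘ D) f = -(1/4)cos x - (1/4)sin x + 24cos 2x - 48sin 2x - 36cos 3x - 108sin 3x
(-D) ((E_pi/2 ∘ E_pi/2 + D) ∘ E_pi) (D ∘ D) f = (1/4)cos x + (1/4)sin x - 24cos 2x + 48sin 2x + 36cos 3x + 108sin 3x


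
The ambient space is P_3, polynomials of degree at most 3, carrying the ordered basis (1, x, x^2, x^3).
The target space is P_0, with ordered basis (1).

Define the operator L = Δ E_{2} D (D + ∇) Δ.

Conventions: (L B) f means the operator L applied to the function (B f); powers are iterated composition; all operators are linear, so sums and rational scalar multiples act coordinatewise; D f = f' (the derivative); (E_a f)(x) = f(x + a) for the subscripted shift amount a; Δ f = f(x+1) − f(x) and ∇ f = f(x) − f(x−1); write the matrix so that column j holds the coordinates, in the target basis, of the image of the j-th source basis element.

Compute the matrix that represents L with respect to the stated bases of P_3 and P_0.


image of 1: 0
image of x: 0
image of x^2: 0
image of x^3: 0
each image's coordinates form column j of the matrix

the matrix is [[0, 0, 0, 0]] (rows listed top to bottom)


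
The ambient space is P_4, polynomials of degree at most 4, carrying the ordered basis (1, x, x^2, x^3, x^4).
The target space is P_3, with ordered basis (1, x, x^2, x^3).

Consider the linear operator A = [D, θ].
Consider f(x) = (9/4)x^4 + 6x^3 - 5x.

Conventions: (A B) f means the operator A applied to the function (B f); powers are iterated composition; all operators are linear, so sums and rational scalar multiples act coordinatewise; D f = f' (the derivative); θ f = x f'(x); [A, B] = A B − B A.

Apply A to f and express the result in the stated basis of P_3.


θ f = 9x^4 + 18x^3 - 5x
D θ f = 36x^3 + 54x^2 - 5
D f = 9x^3 + 18x^2 - 5
θ D f = 27x^3 + 36x^2
[D, θ] f = 9x^3 + 18x^2 - 5

the image equals g(x) = 9x^3 + 18x^2 - 5


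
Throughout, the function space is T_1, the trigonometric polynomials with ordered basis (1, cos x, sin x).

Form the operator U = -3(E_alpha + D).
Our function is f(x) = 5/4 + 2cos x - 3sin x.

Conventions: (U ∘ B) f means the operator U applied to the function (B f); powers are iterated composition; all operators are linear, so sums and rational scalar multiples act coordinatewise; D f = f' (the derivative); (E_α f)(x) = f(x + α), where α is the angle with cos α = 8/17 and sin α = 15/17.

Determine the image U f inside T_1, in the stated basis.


E_alpha f = 5/4 - (29/17)cos x - (54/17)sin x
D f = -3cos x - 2sin x
(E_alpha + D) f = 5/4 - (80/17)cos x - (88/17)sin x
(-3(E_alpha + D)) f = -15/4 + (240/17)cos x + (264/17)sin x

the image equals g(x) = -15/4 + (240/17)cos x + (264/17)sin x


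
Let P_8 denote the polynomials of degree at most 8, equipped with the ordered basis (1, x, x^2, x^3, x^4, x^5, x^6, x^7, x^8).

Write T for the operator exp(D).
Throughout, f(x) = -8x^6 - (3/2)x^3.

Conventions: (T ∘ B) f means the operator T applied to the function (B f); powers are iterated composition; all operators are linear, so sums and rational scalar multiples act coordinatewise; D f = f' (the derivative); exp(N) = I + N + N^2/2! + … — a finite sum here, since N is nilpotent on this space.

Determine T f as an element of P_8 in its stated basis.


order-1 term: -48x^5 - (9/2)x^2
order-2 term: -120x^4 - (9/2)x
order-3 term: -160x^3 - 3/2
order-4 term: -120x^2
order-5 term: -48x
order-6 term: -8
the series for exp(D) f terminates at order 6
exp(D) f = -8x^6 - 48x^5 - 120x^4 - (323/2)x^3 - (249/2)x^2 - (105/2)x - 19/2

g(x) = -8x^6 - 48x^5 - 120x^4 - (323/2)x^3 - (249/2)x^2 - (105/2)x - 19/2


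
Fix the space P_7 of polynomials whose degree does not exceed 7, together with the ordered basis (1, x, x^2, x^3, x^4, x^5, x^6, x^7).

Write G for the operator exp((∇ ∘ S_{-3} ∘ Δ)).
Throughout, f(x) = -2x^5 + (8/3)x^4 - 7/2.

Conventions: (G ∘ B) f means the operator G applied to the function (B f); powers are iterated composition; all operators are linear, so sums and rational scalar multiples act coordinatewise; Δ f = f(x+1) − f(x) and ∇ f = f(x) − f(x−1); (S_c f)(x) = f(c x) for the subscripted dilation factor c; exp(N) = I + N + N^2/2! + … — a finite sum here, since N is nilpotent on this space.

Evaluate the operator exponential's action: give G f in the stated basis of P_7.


the image equals g(x) = -2x^5 + (8/3)x^4 - 3240x^3 + 5616x^2 - 91548x + 85129/2

order-1 term: -3240x^3 + 5616x^2 - 4068x + 1096
order-2 term: -87480x + 41472
the series for exp((∇ ∘ S_{-3} ∘ Δ)) f terminates at order 2
exp((∇ ∘ S_{-3} ∘ Δ)) f = -2x^5 + (8/3)x^4 - 3240x^3 + 5616x^2 - 91548x + 85129/2


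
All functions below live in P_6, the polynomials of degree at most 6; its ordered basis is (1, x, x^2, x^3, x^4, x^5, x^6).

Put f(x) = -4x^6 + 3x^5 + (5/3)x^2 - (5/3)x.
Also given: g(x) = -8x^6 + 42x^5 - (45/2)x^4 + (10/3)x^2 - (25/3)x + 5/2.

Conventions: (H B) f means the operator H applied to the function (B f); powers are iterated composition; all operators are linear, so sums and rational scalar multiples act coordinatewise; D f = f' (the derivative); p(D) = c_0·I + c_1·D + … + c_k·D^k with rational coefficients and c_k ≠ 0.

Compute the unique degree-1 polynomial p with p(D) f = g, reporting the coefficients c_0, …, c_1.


p(D) = 2·I − (3/2)·D, i.e. c_0 = 2, c_1 = -3/2

D^0 f = -4x^6 + 3x^5 + (5/3)x^2 - (5/3)x
D^1 f = -24x^5 + 15x^4 + (10/3)x - 5/3
matching coefficients of g against c_0 f + c_1 Df + … from the top degree down determines the c_i
solution: c_0 = 2, c_1 = -3/2


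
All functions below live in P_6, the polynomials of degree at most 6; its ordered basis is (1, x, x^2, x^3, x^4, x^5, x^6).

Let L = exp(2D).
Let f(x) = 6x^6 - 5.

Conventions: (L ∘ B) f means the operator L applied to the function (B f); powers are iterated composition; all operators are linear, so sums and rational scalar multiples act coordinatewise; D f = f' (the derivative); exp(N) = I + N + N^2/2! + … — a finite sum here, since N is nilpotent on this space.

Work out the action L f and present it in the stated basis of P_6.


order-1 term: 72x^5
order-2 term: 360x^4
order-3 term: 960x^3
order-4 term: 1440x^2
order-5 term: 1152x
order-6 term: 384
the series for exp(2D) f terminates at order 6
exp(2D) f = 6x^6 + 72x^5 + 360x^4 + 960x^3 + 1440x^2 + 1152x + 379

the result is g(x) = 6x^6 + 72x^5 + 360x^4 + 960x^3 + 1440x^2 + 1152x + 379


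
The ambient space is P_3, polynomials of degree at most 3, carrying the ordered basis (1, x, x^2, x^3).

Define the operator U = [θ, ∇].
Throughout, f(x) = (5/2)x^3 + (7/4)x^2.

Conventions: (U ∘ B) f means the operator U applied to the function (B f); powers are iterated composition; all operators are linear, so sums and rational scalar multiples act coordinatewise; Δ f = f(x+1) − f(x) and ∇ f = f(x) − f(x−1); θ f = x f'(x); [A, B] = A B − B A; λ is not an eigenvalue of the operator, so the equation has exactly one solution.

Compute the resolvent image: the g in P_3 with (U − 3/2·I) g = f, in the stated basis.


write g with unknown coordinates in the stated basis and equate coefficients in (U − 3/2·I) g = f
solving from the highest basis element down gives g = -(5/3)x^3 + (13/6)x^2 - (86/9)x + 340/27
check: U g = 5x^2 - (43/3)x + 170/9
so U g − 3/2·g = (5/2)x^3 + (7/4)x^2 = f ✓

g(x) = -(5/3)x^3 + (13/6)x^2 - (86/9)x + 340/27


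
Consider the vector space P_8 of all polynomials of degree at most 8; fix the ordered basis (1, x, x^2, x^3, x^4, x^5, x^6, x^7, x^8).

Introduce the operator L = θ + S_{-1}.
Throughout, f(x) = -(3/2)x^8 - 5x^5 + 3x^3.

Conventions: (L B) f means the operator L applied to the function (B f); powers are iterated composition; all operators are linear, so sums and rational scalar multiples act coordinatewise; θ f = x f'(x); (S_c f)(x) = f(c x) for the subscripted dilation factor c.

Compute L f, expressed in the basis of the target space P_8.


θ f = -12x^8 - 25x^5 + 9x^3
S_{-1} f = -(3/2)x^8 + 5x^5 - 3x^3
(θ + S_{-1}) f = -(27/2)x^8 - 20x^5 + 6x^3

the result is g(x) = -(27/2)x^8 - 20x^5 + 6x^3


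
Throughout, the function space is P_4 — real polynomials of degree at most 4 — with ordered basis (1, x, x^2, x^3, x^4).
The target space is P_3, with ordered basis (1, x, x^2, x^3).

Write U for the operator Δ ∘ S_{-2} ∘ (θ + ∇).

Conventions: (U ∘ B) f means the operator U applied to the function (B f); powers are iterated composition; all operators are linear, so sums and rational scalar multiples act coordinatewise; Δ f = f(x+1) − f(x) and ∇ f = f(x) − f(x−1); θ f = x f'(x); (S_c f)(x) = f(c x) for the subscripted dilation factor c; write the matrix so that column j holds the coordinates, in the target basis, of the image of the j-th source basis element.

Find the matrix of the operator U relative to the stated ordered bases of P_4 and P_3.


image of 1: 0
image of x: -2
image of x^2: 16x + 4
image of x^3: -72x^2 - 48x - 6
image of x^4: 256x^3 + 288x^2 + 112x
each image's coordinates form column j of the matrix

the matrix is [[0, -2, 4, -6, 0]; [0, 0, 16, -48, 112]; [0, 0, 0, -72, 288]; [0, 0, 0, 0, 256]] (rows listed top to bottom)


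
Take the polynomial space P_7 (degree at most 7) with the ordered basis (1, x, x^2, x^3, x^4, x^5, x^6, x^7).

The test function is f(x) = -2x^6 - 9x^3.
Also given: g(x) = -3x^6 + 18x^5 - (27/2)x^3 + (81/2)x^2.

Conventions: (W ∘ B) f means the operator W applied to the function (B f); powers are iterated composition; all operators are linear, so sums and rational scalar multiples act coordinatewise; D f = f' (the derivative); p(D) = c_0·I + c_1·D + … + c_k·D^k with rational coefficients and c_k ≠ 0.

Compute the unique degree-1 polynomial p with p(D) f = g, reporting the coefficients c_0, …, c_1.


D^0 f = -2x^6 - 9x^3
D^1 f = -12x^5 - 27x^2
matching coefficients of g against c_0 f + c_1 Df + … from the top degree down determines the c_i
solution: c_0 = 3/2, c_1 = -3/2

p(D) = (3/2)·I − (3/2)·D, i.e. c_0 = 3/2, c_1 = -3/2


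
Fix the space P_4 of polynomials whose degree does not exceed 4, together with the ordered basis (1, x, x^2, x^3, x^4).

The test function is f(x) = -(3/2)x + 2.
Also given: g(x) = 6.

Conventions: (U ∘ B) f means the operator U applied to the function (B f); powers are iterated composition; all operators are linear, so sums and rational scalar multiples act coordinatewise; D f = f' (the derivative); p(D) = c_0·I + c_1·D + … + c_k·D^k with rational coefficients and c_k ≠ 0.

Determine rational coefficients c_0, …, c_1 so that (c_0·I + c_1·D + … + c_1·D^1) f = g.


c_0 = 0, c_1 = -4

D^0 f = -(3/2)x + 2
D^1 f = -3/2
matching coefficients of g against c_0 f + c_1 Df + … from the top degree down determines the c_i
solution: c_0 = 0, c_1 = -4


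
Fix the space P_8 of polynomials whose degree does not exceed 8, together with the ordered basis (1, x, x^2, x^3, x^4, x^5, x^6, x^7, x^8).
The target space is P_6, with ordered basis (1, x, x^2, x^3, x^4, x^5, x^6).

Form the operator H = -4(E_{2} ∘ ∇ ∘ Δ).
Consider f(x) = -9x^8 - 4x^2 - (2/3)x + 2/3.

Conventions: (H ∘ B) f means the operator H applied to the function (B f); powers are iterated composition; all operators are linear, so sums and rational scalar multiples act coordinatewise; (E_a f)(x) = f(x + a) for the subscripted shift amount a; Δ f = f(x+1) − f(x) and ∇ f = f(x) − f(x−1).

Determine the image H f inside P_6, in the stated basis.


Δ f = -72x^7 - 252x^6 - 504x^5 - 630x^4 - 504x^3 - 252x^2 - 80x - 41/3
∇ Δ f = -504x^6 - 1260x^4 - 504x^2 - 26
E_{2} (∇ ∘ Δ) f = -504x^6 - 6048x^5 - 31500x^4 - 90720x^3 - 151704x^2 - 139104x - 54458
(-4(E_{2} ∘ ∇ ∘ Δ)) f = 2016x^6 + 24192x^5 + 126000x^4 + 362880x^3 + 606816x^2 + 556416x + 217832

g(x) = 2016x^6 + 24192x^5 + 126000x^4 + 362880x^3 + 606816x^2 + 556416x + 217832


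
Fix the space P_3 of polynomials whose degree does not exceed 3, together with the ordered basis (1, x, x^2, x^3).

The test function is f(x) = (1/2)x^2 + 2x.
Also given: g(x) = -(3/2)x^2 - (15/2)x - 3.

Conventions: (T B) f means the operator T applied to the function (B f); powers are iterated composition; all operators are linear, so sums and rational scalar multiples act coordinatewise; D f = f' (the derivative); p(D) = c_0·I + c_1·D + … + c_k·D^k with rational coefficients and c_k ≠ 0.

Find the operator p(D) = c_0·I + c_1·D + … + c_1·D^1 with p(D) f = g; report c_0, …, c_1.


p(D) = -3·I − (3/2)·D, i.e. c_0 = -3, c_1 = -3/2

D^0 f = (1/2)x^2 + 2x
D^1 f = x + 2
matching coefficients of g against c_0 f + c_1 Df + … from the top degree down determines the c_i
solution: c_0 = -3, c_1 = -3/2


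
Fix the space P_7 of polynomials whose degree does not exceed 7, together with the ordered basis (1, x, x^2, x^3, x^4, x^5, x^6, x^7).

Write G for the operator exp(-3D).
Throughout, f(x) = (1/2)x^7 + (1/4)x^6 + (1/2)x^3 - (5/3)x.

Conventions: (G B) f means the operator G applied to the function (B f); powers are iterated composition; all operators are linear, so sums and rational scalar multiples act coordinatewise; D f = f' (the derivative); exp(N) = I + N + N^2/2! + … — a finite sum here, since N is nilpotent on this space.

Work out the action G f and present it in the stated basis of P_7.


the result is g(x) = (1/2)x^7 - (41/4)x^6 + 90x^5 - (1755/4)x^4 + 1283x^3 - (9009/4)x^2 + (13193/6)x - 3679/4

order-1 term: -(21/2)x^6 - (9/2)x^5 - (9/2)x^2 + 5
order-2 term: (189/2)x^5 + (135/4)x^4 + (27/2)x
order-3 term: -(945/2)x^4 - 135x^3 - 27/2
order-4 term: (2835/2)x^3 + (1215/4)x^2
order-5 term: -(5103/2)x^2 - (729/2)x
order-6 term: (5103/2)x + 729/4
order-7 term: -2187/2
the series for exp(-3D) f terminates at order 7
exp(-3D) f = (1/2)x^7 - (41/4)x^6 + 90x^5 - (1755/4)x^4 + 1283x^3 - (9009/4)x^2 + (13193/6)x - 3679/4


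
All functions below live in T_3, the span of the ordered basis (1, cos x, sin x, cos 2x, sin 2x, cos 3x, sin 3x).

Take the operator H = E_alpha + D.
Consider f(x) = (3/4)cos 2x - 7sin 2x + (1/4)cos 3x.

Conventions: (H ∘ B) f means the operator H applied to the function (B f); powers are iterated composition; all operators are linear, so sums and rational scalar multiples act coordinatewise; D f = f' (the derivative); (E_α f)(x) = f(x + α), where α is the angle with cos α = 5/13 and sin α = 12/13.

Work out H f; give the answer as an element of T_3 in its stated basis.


the result is g(x) = -(13181/676)cos 2x + (979/338)sin 2x - (2035/8788)cos 3x - (5763/8788)sin 3x

E_alpha f = -(3717/676)cos 2x + (743/169)sin 2x - (2035/8788)cos 3x + (207/2197)sin 3x
D f = -14cos 2x - (3/2)sin 2x - (3/4)sin 3x
(E_alpha + D) f = -(13181/676)cos 2x + (979/338)sin 2x - (2035/8788)cos 3x - (5763/8788)sin 3x


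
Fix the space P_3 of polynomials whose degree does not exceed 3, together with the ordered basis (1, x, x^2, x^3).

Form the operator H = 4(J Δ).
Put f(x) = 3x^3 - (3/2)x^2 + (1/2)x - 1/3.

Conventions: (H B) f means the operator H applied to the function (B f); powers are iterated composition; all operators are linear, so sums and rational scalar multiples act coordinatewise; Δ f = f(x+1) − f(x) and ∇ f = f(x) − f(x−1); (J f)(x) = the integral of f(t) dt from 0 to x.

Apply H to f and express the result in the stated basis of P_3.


the result is g(x) = 12x^3 + 12x^2 + 8x

Δ f = 9x^2 + 6x + 2
J Δ f = 3x^3 + 3x^2 + 2x
(4(J Δ)) f = 12x^3 + 12x^2 + 8x


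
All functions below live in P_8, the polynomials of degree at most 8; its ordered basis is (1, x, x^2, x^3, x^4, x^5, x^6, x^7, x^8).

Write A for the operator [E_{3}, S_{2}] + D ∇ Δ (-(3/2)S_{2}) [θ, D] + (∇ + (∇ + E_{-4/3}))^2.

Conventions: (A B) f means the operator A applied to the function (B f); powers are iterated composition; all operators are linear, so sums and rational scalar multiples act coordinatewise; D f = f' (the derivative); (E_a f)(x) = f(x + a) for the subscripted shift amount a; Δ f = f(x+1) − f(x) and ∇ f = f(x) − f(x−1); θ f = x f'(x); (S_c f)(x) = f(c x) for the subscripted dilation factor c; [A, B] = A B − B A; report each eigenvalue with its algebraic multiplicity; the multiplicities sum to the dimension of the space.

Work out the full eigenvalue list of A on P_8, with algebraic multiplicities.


image of 1: 1
image of x: x + 13/3
image of x^2: x^2 + (44/3)x + 247/9
image of x^3: x^3 + 40x^2 + (490/3)x + 5059/27
image of x^4: x^4 + (304/3)x^3 + (1952/3)x^2 + (40648/27)x + 121795/81
image of x^5: x^5 + (740/3)x^4 + (19480/9)x^3 + (203680/27)x^2 + (1217690/81)x + 1831723/243
image of x^6: x^6 + 584x^5 + (19460/3)x^4 + (815600/27)x^3 + (2435120/27)x^2 + (7324484/81)x + 35569027/729
image of x^7: x^7 + (4060/3)x^6 + (54460/3)x^5 + (2856140/27)x^4 + (34089860/81)x^3 + (51262960/81)x^2 + (498045310/729)x + 607466299/2187
image of x^8: x^8 + (9248/3)x^7 + (435568/9)x^6 + (9142112/27)x^5 + (136355800/81)x^4 + (820139936/243)x^3 + (3984678208/729)x^2 + (9719226896/2187)x + 11118647731/6561
the matrix is upper triangular; its diagonal is (1, 1, 1, 1, 1, 1, 1, 1, 1)
for a triangular matrix the eigenvalues are the diagonal entries, with algebraic multiplicity their repetition count

λ = 1 (multiplicity 9)


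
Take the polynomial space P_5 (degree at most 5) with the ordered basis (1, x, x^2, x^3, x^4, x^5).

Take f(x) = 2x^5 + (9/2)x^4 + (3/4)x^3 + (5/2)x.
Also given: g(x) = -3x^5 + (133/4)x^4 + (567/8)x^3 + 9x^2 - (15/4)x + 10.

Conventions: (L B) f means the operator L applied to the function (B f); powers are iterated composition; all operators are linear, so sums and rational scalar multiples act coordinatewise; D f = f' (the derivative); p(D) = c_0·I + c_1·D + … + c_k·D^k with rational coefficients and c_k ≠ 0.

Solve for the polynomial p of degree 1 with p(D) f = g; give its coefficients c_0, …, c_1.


p(D) = -(3/2)·I + 4·D, i.e. c_0 = -3/2, c_1 = 4

D^0 f = 2x^5 + (9/2)x^4 + (3/4)x^3 + (5/2)x
D^1 f = 10x^4 + 18x^3 + (9/4)x^2 + 5/2
matching coefficients of g against c_0 f + c_1 Df + … from the top degree down determines the c_i
solution: c_0 = -3/2, c_1 = 4


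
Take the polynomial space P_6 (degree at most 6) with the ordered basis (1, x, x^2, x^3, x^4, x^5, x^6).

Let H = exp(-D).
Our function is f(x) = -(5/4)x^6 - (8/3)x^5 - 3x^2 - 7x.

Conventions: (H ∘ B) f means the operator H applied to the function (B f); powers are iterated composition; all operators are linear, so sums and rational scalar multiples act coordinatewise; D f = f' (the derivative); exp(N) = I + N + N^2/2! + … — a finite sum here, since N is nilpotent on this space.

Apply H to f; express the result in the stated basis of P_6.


g(x) = -(5/4)x^6 + (29/6)x^5 - (65/12)x^4 - (5/3)x^3 + (59/12)x^2 - (41/6)x + 65/12

order-1 term: (15/2)x^5 + (40/3)x^4 + 6x + 7
order-2 term: -(75/4)x^4 - (80/3)x^3 - 3
order-3 term: 25x^3 + (80/3)x^2
order-4 term: -(75/4)x^2 - (40/3)x
order-5 term: (15/2)x + 8/3
order-6 term: -5/4
the series for exp(-D) f terminates at order 6
exp(-D) f = -(5/4)x^6 + (29/6)x^5 - (65/12)x^4 - (5/3)x^3 + (59/12)x^2 - (41/6)x + 65/12
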